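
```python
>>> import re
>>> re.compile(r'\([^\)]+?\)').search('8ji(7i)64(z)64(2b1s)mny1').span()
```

(3, 7)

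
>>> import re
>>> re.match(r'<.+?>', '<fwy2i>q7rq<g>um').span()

`re.match` won't scan ahead — the pattern has to work from the very first character.
The match spans [0:7] → '<fwy2i>'.

(0, 7)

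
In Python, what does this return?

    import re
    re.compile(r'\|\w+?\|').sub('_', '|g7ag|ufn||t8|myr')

'_ufn|_myr'

Matches: at [0:6] → '|g7ag|'; at [10:14] → '|t8|'.
`sub` substitutes '_' at each match site.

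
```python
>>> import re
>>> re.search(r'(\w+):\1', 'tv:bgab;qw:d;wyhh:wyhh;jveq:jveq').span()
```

(13, 22)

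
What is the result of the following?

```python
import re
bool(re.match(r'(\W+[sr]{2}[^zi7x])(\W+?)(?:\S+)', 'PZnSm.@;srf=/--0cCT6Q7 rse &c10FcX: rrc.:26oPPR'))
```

False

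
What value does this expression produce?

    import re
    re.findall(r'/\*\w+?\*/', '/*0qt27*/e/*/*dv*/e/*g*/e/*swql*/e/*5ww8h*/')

Matches: at [0:9] → '/*0qt27*/'; at [12:18] → '/*dv*/'; at [19:24] → '/*g*/'; at [25:33] → '/*swql*/'; at [34:43] → '/*5ww8h*/'.
Since nothing is captured, `findall` lists the 5 matched substrings directly.

['/*0qt27*/', '/*dv*/', '/*g*/', '/*swql*/', '/*5ww8h*/']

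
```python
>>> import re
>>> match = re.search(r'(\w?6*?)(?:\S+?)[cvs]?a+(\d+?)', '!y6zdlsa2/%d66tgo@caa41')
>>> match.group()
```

'!y6zdlsa2'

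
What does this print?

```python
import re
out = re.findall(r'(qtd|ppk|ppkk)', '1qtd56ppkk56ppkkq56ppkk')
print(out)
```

Alternation isn't longest-match — the leftmost alternative that fits at this position is chosen.
Scanning left to right: at [1:4] match 'qtd', group 1 = 'qtd'; at [6:9] match 'ppk', group 1 = 'ppk'; at [12:15] match 'ppk', group 1 = 'ppk'; at [19:22] match 'ppk', group 1 = 'ppk'.
Because there's exactly one group, `findall` drops the full match and keeps group 1 from each hit.

['qtd', 'ppk', 'ppk', 'ppk']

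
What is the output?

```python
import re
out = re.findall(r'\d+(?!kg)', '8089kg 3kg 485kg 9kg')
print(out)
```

['808', '48']

Because the assertion is negative and zero-width, positions next to the forbidden text are skipped.
Walking the string: at [0:3] → '808'; at [11:13] → '48'.
With no groups in the pattern, `findall` gives back each whole match — 2 here.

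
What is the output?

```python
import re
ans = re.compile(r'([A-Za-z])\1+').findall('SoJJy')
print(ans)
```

['J']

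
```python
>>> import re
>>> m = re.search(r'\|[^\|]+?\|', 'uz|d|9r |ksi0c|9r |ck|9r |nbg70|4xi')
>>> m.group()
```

Unlike `match`, `search` isn't anchored — it looks for the pattern anywhere in the string.
The match spans [2:5] → '|d|'.

'|d|'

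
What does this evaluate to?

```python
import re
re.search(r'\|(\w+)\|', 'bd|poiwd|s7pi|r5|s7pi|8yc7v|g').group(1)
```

`re.search` scans for the first position where the pattern succeeds.
The match spans [2:9] → '|poiwd|'.
Captured: group 1 = 'poiwd'.

'poiwd'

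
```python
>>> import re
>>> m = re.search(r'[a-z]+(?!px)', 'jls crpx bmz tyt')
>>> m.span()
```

(0, 3)

The negative lookaround is zero-width — it rules out positions where the adjacent text would match, without consuming anything.
The match spans [0:3] → 'jls'.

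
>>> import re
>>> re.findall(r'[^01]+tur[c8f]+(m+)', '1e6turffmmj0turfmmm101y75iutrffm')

['mm']

The pattern matches one or more of any character except [01], then the literal 'tur', then one or more of one of [c8f]; then one or more of a literal 'm' (captured).
Matches: at [1:10] match 'e6turffmm', group 1 = 'mm'.
One capturing group, so `findall` returns just the captured substring from the one match — 1 in all.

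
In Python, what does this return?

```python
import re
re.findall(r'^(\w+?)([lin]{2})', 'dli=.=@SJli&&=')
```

[('d', 'li')]

The pattern matches anchored at the start of the string; then one or more of a word character (lazy) (captured); then exactly 2 of one of [lin] (captured).
2 groups means the one result is a tuple of 2 captured strings — 1 here.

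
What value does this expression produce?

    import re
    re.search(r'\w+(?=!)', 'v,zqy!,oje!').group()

'zqy'

The positive lookaround only admits positions where the adjacent text matches; those characters stay outside the span.
The match spans [2:5] → 'zqy'.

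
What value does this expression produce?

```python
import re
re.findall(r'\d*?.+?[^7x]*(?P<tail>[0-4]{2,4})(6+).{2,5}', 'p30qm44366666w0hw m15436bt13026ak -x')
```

[('02', '6')]

Pattern: zero or more of a digit (lazy), then one or more of any character (lazy), then zero or more of any character except [7x]; then 2 to 4 of a character in [0-4] (captured as 'tail'); then one or more of a literal '6' (captured); then 2 to 5 of any character.
2 groups means the one result is a tuple of 2 captured strings — 1 here.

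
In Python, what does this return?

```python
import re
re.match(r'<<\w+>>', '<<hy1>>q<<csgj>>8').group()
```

'<<hy1>>'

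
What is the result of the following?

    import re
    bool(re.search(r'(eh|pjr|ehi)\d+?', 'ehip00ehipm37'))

Here no position works, so the call returns None, and `bool(None)` is False.

False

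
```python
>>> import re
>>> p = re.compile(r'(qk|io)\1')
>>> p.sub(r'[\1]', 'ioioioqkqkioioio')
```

The backreference `\1` re-matches whatever the first group consumed, character for character.
The replacement refers to a captured group, so each match is rewritten using its own captured text.

'[io]io[qk][io]io'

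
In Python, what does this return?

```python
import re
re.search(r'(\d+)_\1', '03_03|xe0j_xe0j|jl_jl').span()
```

(0, 5)

The backreference `\1` re-matches whatever the first group consumed, character for character.
The match spans [0:5] → '03_03'.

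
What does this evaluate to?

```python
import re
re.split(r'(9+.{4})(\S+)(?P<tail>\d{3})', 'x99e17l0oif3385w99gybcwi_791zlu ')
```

['x', '99e17l', '0oif3385w99gybcwi_', '791', 'zlu ']

The pattern matches one or more of the literal '9', then exactly 4 of any character (captured); then one or more of a non-whitespace character (captured); then exactly 3 of a digit (captured as 'tail').
Because the pattern has a capturing group, `split` also inserts each captured text between the pieces.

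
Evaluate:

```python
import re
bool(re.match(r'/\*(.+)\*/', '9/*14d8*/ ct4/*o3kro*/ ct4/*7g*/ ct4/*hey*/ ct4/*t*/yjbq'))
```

False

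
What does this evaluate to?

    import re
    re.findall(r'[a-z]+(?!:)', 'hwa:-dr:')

A negative assertion filters positions out without eating any characters.
Walking the string: at [0:2] → 'hw'; at [5:6] → 'd'.
Since nothing is captured, `findall` lists the 2 matched substrings directly.

['hw', 'd']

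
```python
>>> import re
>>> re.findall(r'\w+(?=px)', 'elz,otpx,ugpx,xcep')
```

The lookaround is zero-width — it requires the adjacent text to match without consuming it, so the asserted text isn't part of the match.
Walking the string: at [4:6] → 'ot'; at [9:11] → 'ug'.
Since nothing is captured, `findall` lists the 2 matched substrings directly.

['ot', 'ug']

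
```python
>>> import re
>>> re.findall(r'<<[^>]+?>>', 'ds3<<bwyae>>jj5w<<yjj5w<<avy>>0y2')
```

['<<bwyae>>', '<<yjj5w<<avy>>']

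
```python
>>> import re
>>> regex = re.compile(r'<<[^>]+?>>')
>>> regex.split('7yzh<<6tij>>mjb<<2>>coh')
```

Matches to split on: at [4:12] → '<<6tij>>'; at [15:20] → '<<2>>'.
The string is cut at each match, leaving 3 pieces.

['7yzh', 'mjb', 'coh']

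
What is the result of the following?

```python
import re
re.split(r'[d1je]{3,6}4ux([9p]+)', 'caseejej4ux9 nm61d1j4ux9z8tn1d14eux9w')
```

Because the pattern has a capturing group, `split` also inserts each captured text between the pieces.

['cas', '9', ' nm6', '9', 'z8tn1d14eux9w']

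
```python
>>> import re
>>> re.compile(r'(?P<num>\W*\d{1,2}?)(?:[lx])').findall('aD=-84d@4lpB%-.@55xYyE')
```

['@4', '%-.@55']

The pattern matches zero or more of a non-word character, then 1 to 2 of a digit (lazy) (captured as 'num'); then one of [lx] (non-capturing group).
Walking the string: at [7:10] match '@4l', group 1 = '@4'; at [12:19] match '%-.@55x', group 1 = '%-.@55'.
One capturing group, so `findall` returns just the captured substring from each match — 2 in all.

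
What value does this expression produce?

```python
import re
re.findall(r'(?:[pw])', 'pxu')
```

['p']

This matches one of [pw] (non-capturing group).
Scanning left to right: at [0:1] → 'p'.
`findall` yields the raw match text (1 of them) because the pattern has no groups.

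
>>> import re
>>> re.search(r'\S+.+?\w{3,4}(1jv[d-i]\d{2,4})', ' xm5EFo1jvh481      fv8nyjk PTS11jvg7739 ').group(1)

'1jvg7739'

The match spans [1:40] → 'xm5EFo1jvh481      fv8nyjk PTS11jvg7739'.
Captured: group 1 = '1jvg7739'.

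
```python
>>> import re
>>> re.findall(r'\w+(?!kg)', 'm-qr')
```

`(?!…)`/`(?<!…)` only lets a position through if the neighbouring text does NOT match; no characters are consumed.
Scanning left to right: at [0:1] → 'm'; at [2:4] → 'qr'.
`findall` yields the raw match text (2 of them) because the pattern has no groups.

['m', 'qr']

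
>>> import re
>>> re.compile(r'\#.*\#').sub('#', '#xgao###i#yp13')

Matches: at [0:10] → '#xgao###i#'.
`sub` substitutes '#' at each match site.

'#yp13'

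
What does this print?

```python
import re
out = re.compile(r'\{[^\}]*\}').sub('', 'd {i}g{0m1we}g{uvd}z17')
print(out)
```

Matches: at [2:5] → '{i}'; at [6:13] → '{0m1we}'; at [14:19] → '{uvd}'.
Each match is replaced by ''.

d ggz17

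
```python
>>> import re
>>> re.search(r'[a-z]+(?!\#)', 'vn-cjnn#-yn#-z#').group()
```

Because the assertion is negative and zero-width, positions next to the forbidden text are skipped.
`search` walks the string left to right and returns the first match it finds.
The match spans [0:2] → 'vn'.

'vn'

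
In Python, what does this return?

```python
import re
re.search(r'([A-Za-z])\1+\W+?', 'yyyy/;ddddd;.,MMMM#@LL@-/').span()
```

(0, 5)

After group 1 captures some text, `\1` only succeeds where that same text appears again.
The match spans [0:5] → 'yyyy/'.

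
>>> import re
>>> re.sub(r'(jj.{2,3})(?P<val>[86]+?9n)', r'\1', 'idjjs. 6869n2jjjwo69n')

The pattern matches the literal 'jj', then 2 to 3 of any character (captured); then one or more of one of [86] (lazy), then the literal '9n' (captured as 'val').
Matches: at [2:12] → 'jjs. 6869n'; at [13:21] → 'jjjwo69n'.
`\1` in the replacement pulls in group 1's text for each match.

'idjjs. 2jjjwo'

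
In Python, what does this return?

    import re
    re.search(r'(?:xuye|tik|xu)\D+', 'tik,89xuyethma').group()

'tik,'

`re.search` scans for the first position where the pattern succeeds.
The match spans [0:4] → 'tik,'.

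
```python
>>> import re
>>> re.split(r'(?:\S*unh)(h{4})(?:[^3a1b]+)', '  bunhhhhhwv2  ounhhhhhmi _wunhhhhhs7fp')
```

['  ', 'hhhh', '']

This matches zero or more of a non-whitespace character, then the literal 'unh' (non-capturing group); then exactly 4 of a literal 'h' (captured); then one or more of any character except [3a1b] (non-capturing group).
Matches to split on: at [2:39] → 'bunhhhhhwv2  ounhhhhhmi _wunhhhhhs7fp'.
The group in the pattern means `split` returns the separators' captures alongside the pieces.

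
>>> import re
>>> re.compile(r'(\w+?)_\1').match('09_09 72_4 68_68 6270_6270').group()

'09_09'

The backreference `\1` re-matches whatever the first group consumed, character for character.
`match` is anchored at position 0; if the pattern doesn't fit there, it returns None.
The match spans [0:5] → '09_09'.
Captured: group 1 = '09'.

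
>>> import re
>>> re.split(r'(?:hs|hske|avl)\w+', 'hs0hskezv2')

['', '']

Matches to split on: at [0:10] → 'hs0hskezv2'.
Each match becomes a cut point; 2 segments remain.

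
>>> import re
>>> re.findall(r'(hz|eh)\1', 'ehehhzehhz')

['eh']

The backreference `\1` re-matches whatever the first group consumed, character for character.
`findall` collects group 1 from the one match (1 total).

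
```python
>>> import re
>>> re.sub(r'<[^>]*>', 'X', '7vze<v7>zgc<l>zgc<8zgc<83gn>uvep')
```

Matches: at [4:8] → '<v7>'; at [11:14] → '<l>'; at [17:28] → '<8zgc<83gn>'.
Each match is replaced by 'X'.

'7vzeXzgcXzgcXuvep'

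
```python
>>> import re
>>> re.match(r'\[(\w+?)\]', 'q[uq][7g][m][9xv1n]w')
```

None

With `match`, the pattern is implicitly anchored at the beginning.
Here the string doesn't start with a match, so the call returns None.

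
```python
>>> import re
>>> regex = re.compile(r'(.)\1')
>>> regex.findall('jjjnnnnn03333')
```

['j', 'n', 'n', '3', '3']

After group 1 captures some text, `\1` only succeeds where that same text appears again.
Scanning left to right: at [0:2] match 'jj', group 1 = 'j'; at [3:5] match 'nn', group 1 = 'n'; at [5:7] match 'nn', group 1 = 'n'; at [9:11] match '33', group 1 = '3'; at [11:13] match '33', group 1 = '3'.
One capturing group, so `findall` returns just the captured substring from each match — 5 in all.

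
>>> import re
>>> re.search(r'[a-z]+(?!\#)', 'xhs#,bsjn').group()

'xh'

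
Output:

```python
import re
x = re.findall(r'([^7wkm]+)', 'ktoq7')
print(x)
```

['toq']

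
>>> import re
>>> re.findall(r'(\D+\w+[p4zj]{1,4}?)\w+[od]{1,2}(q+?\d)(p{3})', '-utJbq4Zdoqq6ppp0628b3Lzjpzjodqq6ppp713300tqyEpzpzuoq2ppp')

[('-utJbq4Zdoqq6ppp0628b3Lzjpzjodqq6ppp713300tqyEpzpz', 'q2', 'ppp')]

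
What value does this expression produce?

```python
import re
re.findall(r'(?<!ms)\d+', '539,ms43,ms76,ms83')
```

The negative lookaround is zero-width — it rules out positions where the adjacent text would match, without consuming anything.
No capturing groups, so `findall` returns the 4 full match strings.

['539', '3', '6', '3']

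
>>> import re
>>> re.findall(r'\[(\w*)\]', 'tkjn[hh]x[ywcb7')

['hh']

Because there's exactly one group, `findall` drops the full match and keeps group 1 from the one hit.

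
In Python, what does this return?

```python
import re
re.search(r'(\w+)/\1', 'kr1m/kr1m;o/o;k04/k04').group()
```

'kr1m/kr1m'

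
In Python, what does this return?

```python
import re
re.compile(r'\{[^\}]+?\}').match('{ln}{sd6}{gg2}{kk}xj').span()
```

`re.match` only tries the pattern at the start of the string.
The match spans [0:4] → '{ln}'.

(0, 4)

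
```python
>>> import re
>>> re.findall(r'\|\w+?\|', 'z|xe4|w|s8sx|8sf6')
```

No capturing groups, so `findall` returns the 2 full match strings.

['|xe4|', '|s8sx|']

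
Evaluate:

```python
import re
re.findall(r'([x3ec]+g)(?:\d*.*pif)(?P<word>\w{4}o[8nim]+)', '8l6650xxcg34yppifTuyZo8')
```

[('xxcg', 'TuyZo8')]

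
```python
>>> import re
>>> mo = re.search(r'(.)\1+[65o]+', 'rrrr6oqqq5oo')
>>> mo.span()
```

A backreference is literal: `\1` must see the identical characters the first group matched.
`re.search` tries every starting position until one works.
The match spans [0:6] → 'rrrr6o'.
Captured: group 1 = 'r'.

(0, 6)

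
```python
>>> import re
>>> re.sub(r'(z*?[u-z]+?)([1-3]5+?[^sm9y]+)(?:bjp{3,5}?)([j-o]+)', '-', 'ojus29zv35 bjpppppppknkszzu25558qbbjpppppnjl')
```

'ojus29zv35 bjpppppppknks-'

This matches zero or more of the literal 'z' (lazy), then one or more of a character in [u-z] (lazy) (captured); then a character in [1-3], then one or more of a literal '5' (lazy), then one or more of any character except [sm9y] (captured); then the literal 'bj', then 3 to 5 of the literal 'p' (lazy) (non-capturing group); then one or more of a character in [j-o] (captured).
Matches: at [24:44] → 'zzu25558qbbjpppppnjl'.
Every occurrence is swapped for '-'.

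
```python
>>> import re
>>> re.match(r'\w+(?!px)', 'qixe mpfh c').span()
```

A negative assertion filters positions out without eating any characters.
`re.match` won't scan ahead — the pattern has to work from the very first character.
The match spans [0:4] → 'qixe'.

(0, 4)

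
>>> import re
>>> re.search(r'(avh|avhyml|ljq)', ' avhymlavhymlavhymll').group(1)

The regex engine tests alternatives in the order written; an earlier branch that matches wins even if a later one would match more.
`re.search` scans for the first position where the pattern succeeds.
The match spans [1:4] → 'avh'.
Captured: group 1 = 'avh'.

'avh'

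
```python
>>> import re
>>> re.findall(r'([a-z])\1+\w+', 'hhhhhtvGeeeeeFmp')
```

['h']

The backreference `\1` re-matches whatever the first group consumed, character for character.
Matches: at [0:16] match 'hhhhhtvGeeeeeFmp', group 1 = 'h'.
One capturing group, so `findall` returns just the captured substring from the one match — 1 in all.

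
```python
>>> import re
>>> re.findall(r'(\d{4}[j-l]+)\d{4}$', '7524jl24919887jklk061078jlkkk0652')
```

['1078jlkkk']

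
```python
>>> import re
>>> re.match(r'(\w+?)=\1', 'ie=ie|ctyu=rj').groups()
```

`\1` is not a pattern — it's the concrete string captured by group 1, re-applied verbatim.
With `match`, the pattern is implicitly anchored at the beginning.
The match spans [0:5] → 'ie=ie'.
Captured: group 1 = 'ie'.

('ie',)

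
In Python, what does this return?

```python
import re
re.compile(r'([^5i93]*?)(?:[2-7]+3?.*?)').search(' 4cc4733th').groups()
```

Pattern: zero or more of any character except [5i93] (lazy) (captured); then one or more of a character in [2-7], then optionally the literal '3', then zero or more of any character (lazy) (non-capturing group).
The `?` after the quantifier makes it lazy — it takes as little as possible before letting the rest of the pattern try.
`re.search` tries every starting position until one works.
The match spans [0:2] → ' 4'.
Captured: group 1 = ' '.

(' ',)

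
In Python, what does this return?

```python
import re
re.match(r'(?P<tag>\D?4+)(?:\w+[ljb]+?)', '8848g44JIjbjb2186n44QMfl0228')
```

None

Pattern: optionally a non-digit, then one or more of a literal '4' (captured as 'tag'); then one or more of a word character, then one or more of one of [ljb] (lazy) (non-capturing group).
`re.match` won't scan ahead — the pattern has to work from the very first character.
Here the string doesn't start with a match, so the call returns None.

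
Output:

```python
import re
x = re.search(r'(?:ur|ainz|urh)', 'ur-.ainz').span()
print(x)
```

The match spans [0:2] → 'ur'.

(0, 2)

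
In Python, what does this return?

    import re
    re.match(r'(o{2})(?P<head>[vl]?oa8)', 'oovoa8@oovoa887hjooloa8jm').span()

The pattern matches exactly 2 of a literal 'o' (captured); then optionally one of [vl], then the literal 'oa8' (captured as 'head').
`re.match` won't scan ahead — the pattern has to work from the very first character.
The match spans [0:6] → 'oovoa8'.
Captured: group 1 = 'oo', group 2 = 'voa8'.

(0, 6)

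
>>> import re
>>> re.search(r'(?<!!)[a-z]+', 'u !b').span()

(0, 1)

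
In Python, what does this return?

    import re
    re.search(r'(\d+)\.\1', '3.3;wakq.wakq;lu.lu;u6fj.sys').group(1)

'3'

A backreference is literal: `\1` must see the identical characters the first group matched.
`search` walks the string left to right and returns the first match it finds.
The match spans [0:3] → '3.3'.
Captured: group 1 = '3'.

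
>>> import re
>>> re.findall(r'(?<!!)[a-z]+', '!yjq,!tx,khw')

A negative assertion filters positions out without eating any characters.
Matches: at [2:4] → 'jq'; at [7:8] → 'x'; at [9:12] → 'khw'.
With no groups in the pattern, `findall` gives back each whole match — 3 here.

['jq', 'x', 'khw']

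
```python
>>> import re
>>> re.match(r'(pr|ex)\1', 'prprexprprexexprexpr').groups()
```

After group 1 captures some text, `\1` only succeeds where that same text appears again.
`re.match` won't scan ahead — the pattern has to work from the very first character.
The match spans [0:4] → 'prpr'.
Captured: group 1 = 'pr'.

('pr',)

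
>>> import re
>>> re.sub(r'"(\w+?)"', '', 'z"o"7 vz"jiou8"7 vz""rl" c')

'z7 vz7 vz" c'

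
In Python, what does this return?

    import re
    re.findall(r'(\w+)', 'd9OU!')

['d9OU']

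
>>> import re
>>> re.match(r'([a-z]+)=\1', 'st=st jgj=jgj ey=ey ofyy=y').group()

`\1` is not a pattern — it's the concrete string captured by group 1, re-applied verbatim.
`re.match` only tries the pattern at the start of the string.
The match spans [0:5] → 'st=st'.
Captured: group 1 = 'st'.

'st=st'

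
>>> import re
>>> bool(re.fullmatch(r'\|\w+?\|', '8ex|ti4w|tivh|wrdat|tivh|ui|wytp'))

For `fullmatch`, every character of the input must be accounted for by the pattern.
Here the pattern can't cover the whole string, so the call returns None, and `bool(None)` is False.

False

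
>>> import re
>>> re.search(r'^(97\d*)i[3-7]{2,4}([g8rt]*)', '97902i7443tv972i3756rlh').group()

'97902i7443t'

The pattern matches anchored at the start of the string; then the literal '97', then zero or more of a digit (captured); then the literal 'i', then 2 to 4 of a character in [3-7]; then zero or more of one of [g8rt] (captured).
`re.search` tries every starting position until one works.
The match spans [0:11] → '97902i7443t'.
Captured: group 1 = '97902', group 2 = 't'.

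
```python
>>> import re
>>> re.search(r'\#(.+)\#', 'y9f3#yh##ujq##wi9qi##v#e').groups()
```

The match spans [4:23] → '#yh##ujq##wi9qi##v#'.
Captured: group 1 = 'yh##ujq##wi9qi##v'.

('yh##ujq##wi9qi##v',)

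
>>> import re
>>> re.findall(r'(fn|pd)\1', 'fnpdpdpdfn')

A backreference is literal: `\1` must see the identical characters the first group matched.
Matches: at [2:6] match 'pdpd', group 1 = 'pd'.
With a single group, `findall` returns only what that group captured — 1 item.

['pd']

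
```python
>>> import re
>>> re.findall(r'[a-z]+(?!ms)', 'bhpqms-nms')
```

['bhpqms', 'nms']

Because the assertion is negative and zero-width, positions next to the forbidden text are skipped.
`findall` yields the raw match text (2 of them) because the pattern has no groups.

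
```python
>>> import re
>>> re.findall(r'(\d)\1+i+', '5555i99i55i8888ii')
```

A backreference is literal: `\1` must see the identical characters the first group matched.
With a single group, `findall` returns only what that group captured — 4 items.

['5', '9', '5', '8']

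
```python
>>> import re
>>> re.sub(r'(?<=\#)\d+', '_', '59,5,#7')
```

The positive lookaround only admits positions where the adjacent text matches; those characters stay outside the span.
Matches: at [6:7] → '7'.
Each match is replaced by '_'.

'59,5,#_'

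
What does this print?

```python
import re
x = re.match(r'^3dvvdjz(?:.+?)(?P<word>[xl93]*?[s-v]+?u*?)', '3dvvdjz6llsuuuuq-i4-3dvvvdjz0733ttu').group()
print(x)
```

3dvvdjz6lls

With `match`, the pattern is implicitly anchored at the beginning.
The match spans [0:11] → '3dvvdjz6lls'.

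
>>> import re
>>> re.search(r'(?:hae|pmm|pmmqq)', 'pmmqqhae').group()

'pmm'

Alternation tries branches left to right and keeps the first one that lets the overall match succeed at that position.
Unlike `match`, `search` isn't anchored — it looks for the pattern anywhere in the string.
The match spans [0:3] → 'pmm'.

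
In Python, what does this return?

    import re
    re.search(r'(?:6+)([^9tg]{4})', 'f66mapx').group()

'66mapx'

Pattern: one or more of a literal '6' (non-capturing group); then exactly 4 of any character except [9tg] (captured).
`search` walks the string left to right and returns the first match it finds.
The match spans [1:7] → '66mapx'.
Captured: group 1 = 'mapx'.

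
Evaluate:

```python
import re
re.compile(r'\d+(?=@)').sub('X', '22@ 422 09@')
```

The `(?=…)`/`(?<=…)` assertion just peeks at neighbouring text; it doesn't advance the match position.
Matches: at [0:2] → '22'; at [8:10] → '09'.
Each match is replaced by 'X'.

'X@ 422 X@'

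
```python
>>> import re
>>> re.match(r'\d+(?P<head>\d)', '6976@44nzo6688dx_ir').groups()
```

('6',)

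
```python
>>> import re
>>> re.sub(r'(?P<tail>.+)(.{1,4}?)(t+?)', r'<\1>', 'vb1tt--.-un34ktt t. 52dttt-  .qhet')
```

The pattern matches one or more of any character (captured as 'tail'); then 1 to 4 of any character (lazy) (captured); then one or more of a literal 't' (lazy) (captured).
Matches: at [0:34] → 'vb1tt--.-un34ktt t. 52dttt-  .qhet'.
The replacement refers to a captured group, so each match is rewritten using its own captured text.

'<vb1tt--.-un34ktt t. 52dttt-  .qh>'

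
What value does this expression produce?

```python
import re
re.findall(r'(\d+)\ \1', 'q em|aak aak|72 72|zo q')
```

A backreference is literal: `\1` must see the identical characters the first group matched.
`findall` collects group 1 from the one match (1 total).

['72']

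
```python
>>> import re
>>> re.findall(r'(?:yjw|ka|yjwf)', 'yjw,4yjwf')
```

['yjw', 'yjw']

Alternation tries branches left to right and keeps the first one that lets the overall match succeed at that position.
Matches: at [0:3] → 'yjw'; at [5:8] → 'yjw'.
With no groups in the pattern, `findall` gives back each whole match — 2 here.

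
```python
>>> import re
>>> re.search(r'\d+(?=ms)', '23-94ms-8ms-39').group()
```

'94'

The lookaround is zero-width — it requires the adjacent text to match without consuming it, so the asserted text isn't part of the match.
`re.search` tries every starting position until one works.
The match spans [3:5] → '94'.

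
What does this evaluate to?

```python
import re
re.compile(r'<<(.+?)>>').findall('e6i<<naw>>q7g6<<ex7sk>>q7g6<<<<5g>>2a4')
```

Scanning left to right: at [3:10] match '<<naw>>', group 1 = 'naw'; at [14:23] match '<<ex7sk>>', group 1 = 'ex7sk'; at [27:35] match '<<<<5g>>', group 1 = '<<5g'.
`findall` collects group 1 from each match (3 total).

['naw', 'ex7sk', '<<5g']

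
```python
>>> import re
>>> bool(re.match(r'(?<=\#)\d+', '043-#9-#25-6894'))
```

False

With `match`, the pattern is implicitly anchored at the beginning.
Here the pattern fails at index 0, so the call returns None, and `bool(None)` is False.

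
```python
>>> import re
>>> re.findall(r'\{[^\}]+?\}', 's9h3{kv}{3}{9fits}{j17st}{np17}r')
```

['{kv}', '{3}', '{9fits}', '{j17st}', '{np17}']

Walking the string: at [4:8] → '{kv}'; at [8:11] → '{3}'; at [11:18] → '{9fits}'; at [18:25] → '{j17st}'; at [25:31] → '{np17}'.
With no groups in the pattern, `findall` gives back each whole match — 5 here.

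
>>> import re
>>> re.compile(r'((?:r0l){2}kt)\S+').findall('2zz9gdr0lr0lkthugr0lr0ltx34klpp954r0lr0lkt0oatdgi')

Pattern: the literal 'r0l' repeated 2 times, then the literal 'kt' (captured); then one or more of a non-whitespace character.
Walking the string: at [6:49] match 'r0lr0lkthugr0lr0ltx34klpp954r0lr0lkt0oatdgi', group 1 = 'r0lr0lkt'.
Because there's exactly one group, `findall` drops the full match and keeps group 1 from the one hit.

['r0lr0lkt']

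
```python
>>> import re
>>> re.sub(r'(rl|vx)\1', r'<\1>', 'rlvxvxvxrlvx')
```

`\1` is not a pattern — it's the concrete string captured by group 1, re-applied verbatim.
`\1` in the replacement pulls in group 1's text for each match.

'rl<vx>vxrlvx'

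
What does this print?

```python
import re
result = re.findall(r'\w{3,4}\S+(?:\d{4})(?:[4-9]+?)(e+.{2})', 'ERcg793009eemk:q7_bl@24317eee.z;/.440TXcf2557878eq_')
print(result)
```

['eq_']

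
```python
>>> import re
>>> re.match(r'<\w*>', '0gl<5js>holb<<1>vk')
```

None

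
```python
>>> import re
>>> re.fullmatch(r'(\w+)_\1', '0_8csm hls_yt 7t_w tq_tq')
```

After group 1 captures some text, `\1` only succeeds where that same text appears again.
`re.fullmatch` is like wrapping the pattern in `^…$` (in single-line mode).
Here the string isn't matched end-to-end, so the call returns None.

None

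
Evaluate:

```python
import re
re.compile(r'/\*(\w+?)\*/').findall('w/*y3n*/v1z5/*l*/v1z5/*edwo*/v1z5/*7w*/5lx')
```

['y3n', 'l', 'edwo', '7w']

Walking the string: at [1:8] match '/*y3n*/', group 1 = 'y3n'; at [12:17] match '/*l*/', group 1 = 'l'; at [21:29] match '/*edwo*/', group 1 = 'edwo'; at [33:39] match '/*7w*/', group 1 = '7w'.
Because there's exactly one group, `findall` drops the full match and keeps group 1 from each hit.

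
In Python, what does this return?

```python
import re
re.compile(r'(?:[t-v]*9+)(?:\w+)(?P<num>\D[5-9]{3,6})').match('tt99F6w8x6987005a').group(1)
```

The pattern matches zero or more of a character in [t-v], then one or more of a literal '9' (non-capturing group); then one or more of a word character (non-capturing group); then a non-digit, then 3 to 6 of a character in [5-9] (captured as 'num').
`re.match` only tries the pattern at the start of the string.
The match spans [0:13] → 'tt99F6w8x6987'.
Captured: group 1 = 'x6987'.

'x6987'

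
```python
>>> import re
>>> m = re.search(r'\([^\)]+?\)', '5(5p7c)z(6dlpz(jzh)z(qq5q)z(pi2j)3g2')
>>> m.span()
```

`re.search` tries every starting position until one works.
The match spans [1:7] → '(5p7c)'.

(1, 7)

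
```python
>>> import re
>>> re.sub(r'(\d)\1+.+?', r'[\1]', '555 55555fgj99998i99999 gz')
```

The backreference `\1` re-matches whatever the first group consumed, character for character.
Matches: at [0:4] → '555 '; at [4:10] → '55555f'; at [12:17] → '99998'; at [18:24] → '99999 '.
`\1` in the replacement pulls in group 1's text for each match.

'[5][5]gj[9]i[9]gz'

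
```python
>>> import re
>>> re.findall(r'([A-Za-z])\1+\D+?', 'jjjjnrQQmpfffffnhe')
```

After group 1 captures some text, `\1` only succeeds where that same text appears again.
Scanning left to right: at [0:5] match 'jjjjn', group 1 = 'j'; at [6:9] match 'QQm', group 1 = 'Q'; at [10:16] match 'fffffn', group 1 = 'f'.
With a single group, `findall` returns only what that group captured — 3 items.

['j', 'Q', 'f']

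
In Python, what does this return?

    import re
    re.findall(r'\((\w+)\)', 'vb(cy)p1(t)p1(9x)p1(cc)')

Because there's exactly one group, `findall` drops the full match and keeps group 1 from each hit.

['cy', 't', '9x', 'cc']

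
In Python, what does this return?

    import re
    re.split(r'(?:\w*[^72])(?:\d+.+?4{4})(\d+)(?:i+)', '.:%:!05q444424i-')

The pattern matches zero or more of a word character, then any character except [72] (non-capturing group); then one or more of a digit, then one or more of any character (lazy), then exactly 4 of the literal '4' (non-capturing group); then one or more of a digit (captured); then one or more of a literal 'i' (non-capturing group).
Matches to split on: at [4:15] → '!05q444424i'.
With a capturing group present, the delimiter's captured portion is kept in the result list.

['.:%:', '24', '-']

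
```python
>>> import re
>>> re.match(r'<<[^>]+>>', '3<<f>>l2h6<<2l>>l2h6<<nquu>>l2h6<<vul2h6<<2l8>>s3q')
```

`match` is anchored at position 0; if the pattern doesn't fit there, it returns None.
Here the string doesn't start with a match, so the call returns None.

None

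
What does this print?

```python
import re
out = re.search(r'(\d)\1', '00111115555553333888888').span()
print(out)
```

(0, 2)

`\1` has to match the exact text group 1 already captured.
`search` walks the string left to right and returns the first match it finds.
The match spans [0:2] → '00'.
Captured: group 1 = '0'.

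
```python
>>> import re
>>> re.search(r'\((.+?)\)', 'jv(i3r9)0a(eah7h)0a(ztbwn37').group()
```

A `+?`/`*?`/`{m,n}?` starts at its minimum and grows only as far as needed for what follows to match.
`search` walks the string left to right and returns the first match it finds.
The match spans [2:8] → '(i3r9)'.
Captured: group 1 = 'i3r9'.

'(i3r9)'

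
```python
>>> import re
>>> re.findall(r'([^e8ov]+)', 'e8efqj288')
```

The pattern matches one or more of any character except [e8ov] (captured).
`findall` collects group 1 from the one match (1 total).

['fqj2']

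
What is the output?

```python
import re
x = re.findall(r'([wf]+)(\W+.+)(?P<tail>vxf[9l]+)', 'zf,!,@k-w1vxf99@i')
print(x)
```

The pattern matches one or more of one of [wf] (captured); then one or more of a non-word character, then one or more of any character (captured); then the literal 'vxf', then one or more of one of [9l] (captured as 'tail').
Matches: at [1:15] match 'f,!,@k-w1vxf99', groups = ('f', ',!,@k-w1', 'vxf99').
Multiple groups make `findall` return tuples — one 3-tuple for the one match.

[('f', ',!,@k-w1', 'vxf99')]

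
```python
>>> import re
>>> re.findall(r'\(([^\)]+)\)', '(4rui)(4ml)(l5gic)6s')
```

Scanning left to right: at [0:6] match '(4rui)', group 1 = '4rui'; at [6:11] match '(4ml)', group 1 = '4ml'; at [11:18] match '(l5gic)', group 1 = 'l5gic'.
One capturing group, so `findall` returns just the captured substring from each match — 3 in all.

['4rui', '4ml', 'l5gic']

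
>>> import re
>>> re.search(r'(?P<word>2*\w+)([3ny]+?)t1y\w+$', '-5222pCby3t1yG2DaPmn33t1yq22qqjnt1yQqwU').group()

'5222pCby3t1yG2DaPmn33t1yq22qqjnt1yQqwU'

The pattern matches zero or more of a literal '2', then one or more of a word character (captured as 'word'); then one or more of one of [3ny] (lazy) (captured); then the literal 't1y', then one or more of a word character; then anchored at the end.
`re.search` scans for the first position where the pattern succeeds.
The match spans [1:39] → '5222pCby3t1yG2DaPmn33t1yq22qqjnt1yQqwU'.
Captured: group 1 = '5222pCby3t1yG2DaPmn33t1yq22qqj', group 2 = 'n'.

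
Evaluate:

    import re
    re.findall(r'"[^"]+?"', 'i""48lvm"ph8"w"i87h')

['"48lvm"', '"w"']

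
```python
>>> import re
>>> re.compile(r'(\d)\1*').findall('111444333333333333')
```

['1', '4', '3']

`\1` has to match the exact text group 1 already captured.
Scanning left to right: at [0:3] match '111', group 1 = '1'; at [3:6] match '444', group 1 = '4'; at [6:18] match '333333333333', group 1 = '3'.
`findall` collects group 1 from each match (3 total).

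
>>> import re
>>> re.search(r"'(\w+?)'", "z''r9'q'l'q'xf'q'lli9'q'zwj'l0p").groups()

The match spans [2:6] → "'r9'".
Captured: group 1 = 'r9'.

('r9',)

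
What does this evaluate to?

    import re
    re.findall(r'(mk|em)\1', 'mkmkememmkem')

['mk', 'em']

After group 1 captures some text, `\1` only succeeds where that same text appears again.
Walking the string: at [0:4] match 'mkmk', group 1 = 'mk'; at [4:8] match 'emem', group 1 = 'em'.
With a single group, `findall` returns only what that group captured — 2 items.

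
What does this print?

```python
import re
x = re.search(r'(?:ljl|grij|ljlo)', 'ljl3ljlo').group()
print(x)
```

`search` walks the string left to right and returns the first match it finds.
The match spans [0:3] → 'ljl'.

ljl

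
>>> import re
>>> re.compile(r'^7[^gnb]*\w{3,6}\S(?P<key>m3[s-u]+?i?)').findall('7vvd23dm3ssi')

Because the quantifier is non-greedy, it stops expanding at the earliest point where the rest of the pattern can succeed.
`findall` collects group 1 from the one match (1 total).

['m3s']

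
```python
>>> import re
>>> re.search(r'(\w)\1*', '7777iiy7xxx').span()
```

(0, 4)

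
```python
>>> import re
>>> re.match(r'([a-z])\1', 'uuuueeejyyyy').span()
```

The backreference `\1` re-matches whatever the first group consumed, character for character.
`re.match` only tries the pattern at the start of the string.
The match spans [0:2] → 'uu'.
Captured: group 1 = 'u'.

(0, 2)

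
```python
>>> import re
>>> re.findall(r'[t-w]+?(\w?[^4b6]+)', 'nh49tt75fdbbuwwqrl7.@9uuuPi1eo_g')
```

['t75fd', 'wwqrl7.@9uuuPi1eo_g']

Pattern: one or more of a character in [t-w] (lazy); then optionally a word character, then one or more of any character except [4b6] (captured).
With the lazy modifier that quantifier settles for the fewest repetitions that let the rest of the pattern succeed (the atoms after it are unaffected and can still be greedy).
Matches: at [4:10] match 'tt75fd', group 1 = 't75fd'; at [12:32] match 'uwwqrl7.@9uuuPi1eo_g', group 1 = 'wwqrl7.@9uuuPi1eo_g'.
One capturing group, so `findall` returns just the captured substring from each match — 2 in all.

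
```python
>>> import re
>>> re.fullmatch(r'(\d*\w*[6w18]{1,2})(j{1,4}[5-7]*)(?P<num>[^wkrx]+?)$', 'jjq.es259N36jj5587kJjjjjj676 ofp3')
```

None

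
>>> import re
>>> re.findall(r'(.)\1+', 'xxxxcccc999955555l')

['x', 'c', '9', '5']

`\1` has to match the exact text group 1 already captured.
Matches: at [0:4] match 'xxxx', group 1 = 'x'; at [4:8] match 'cccc', group 1 = 'c'; at [8:12] match '9999', group 1 = '9'; at [12:17] match '55555', group 1 = '5'.
`findall` collects group 1 from each match (4 total).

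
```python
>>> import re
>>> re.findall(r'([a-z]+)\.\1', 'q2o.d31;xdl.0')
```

`findall` collects group 1 from each match (0 total).
Nothing in the string satisfies the pattern, so the list is empty.

[]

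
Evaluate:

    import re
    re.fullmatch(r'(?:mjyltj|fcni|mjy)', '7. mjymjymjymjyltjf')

None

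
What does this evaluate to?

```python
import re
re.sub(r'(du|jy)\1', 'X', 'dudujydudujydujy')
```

'XjyXjydujy'

`\1` has to match the exact text group 1 already captured.
Every occurrence is swapped for 'X'.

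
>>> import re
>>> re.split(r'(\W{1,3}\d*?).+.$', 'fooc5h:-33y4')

The pattern matches 1 to 3 of a non-word character, then zero or more of a digit (lazy) (captured); then one or more of any character, then any character; then anchored at the end.
Matches to split on: at [6:12] → ':-33y4'.
The group in the pattern means `split` returns the separators' captures alongside the pieces.

['fooc5h', ':-', '']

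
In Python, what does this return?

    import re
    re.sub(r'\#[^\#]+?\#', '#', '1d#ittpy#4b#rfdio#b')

'1d#4b#b'

Matches: at [2:9] → '#ittpy#'; at [11:18] → '#rfdio#'.
`sub` substitutes '#' at each match site.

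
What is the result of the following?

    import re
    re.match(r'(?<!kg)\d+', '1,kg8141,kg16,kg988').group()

`re.match` only tries the pattern at the start of the string.
The match spans [0:1] → '1'.

'1'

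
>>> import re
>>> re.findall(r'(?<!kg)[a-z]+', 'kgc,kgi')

The negative lookaround is zero-width — it rules out positions where the adjacent text would match, without consuming anything.
Walking the string: at [0:3] → 'kgc'; at [4:7] → 'kgi'.
Since nothing is captured, `findall` lists the 2 matched substrings directly.

['kgc', 'kgi']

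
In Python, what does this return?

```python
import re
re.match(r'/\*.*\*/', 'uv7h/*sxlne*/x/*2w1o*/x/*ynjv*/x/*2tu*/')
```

None

With `match`, the pattern is implicitly anchored at the beginning.
Here the pattern fails at index 0, so the call returns None.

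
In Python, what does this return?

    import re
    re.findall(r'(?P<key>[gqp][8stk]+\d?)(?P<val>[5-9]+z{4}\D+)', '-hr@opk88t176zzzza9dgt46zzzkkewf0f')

2 groups means the one result is a tuple of 2 captured strings — 1 here.

[('pk88t1', '76zzzza')]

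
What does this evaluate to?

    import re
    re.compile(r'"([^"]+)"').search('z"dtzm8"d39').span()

(1, 8)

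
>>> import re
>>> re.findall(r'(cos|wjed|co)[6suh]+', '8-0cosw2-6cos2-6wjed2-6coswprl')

['co', 'co', 'co']

Scanning left to right: at [3:6] match 'cos', group 1 = 'co'; at [10:13] match 'cos', group 1 = 'co'; at [23:26] match 'cos', group 1 = 'co'.
One capturing group, so `findall` returns just the captured substring from each match — 3 in all.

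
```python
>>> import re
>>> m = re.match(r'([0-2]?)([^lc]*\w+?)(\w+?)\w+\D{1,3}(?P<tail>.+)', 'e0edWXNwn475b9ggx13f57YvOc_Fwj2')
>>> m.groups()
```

Pattern: optionally a character in [0-2] (captured); then zero or more of any character except [lc], then one or more of a word character (lazy) (captured); then one or more of a word character (lazy) (captured); then one or more of a word character, then 1 to 3 of a non-digit; then one or more of any character (captured as 'tail').
The `?` after the quantifier makes it lazy — it takes as little as possible before letting the rest of the pattern try.
`re.match` won't scan ahead — the pattern has to work from the very first character.
The match spans [0:31] → 'e0edWXNwn475b9ggx13f57YvOc_Fwj2'.
Captured: group 1 = '', group 2 = 'e0edWXNwn475b9ggx13f57YvOc', group 3 = '_', group 4 = '2'.

('', 'e0edWXNwn475b9ggx13f57YvOc', '_', '2')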